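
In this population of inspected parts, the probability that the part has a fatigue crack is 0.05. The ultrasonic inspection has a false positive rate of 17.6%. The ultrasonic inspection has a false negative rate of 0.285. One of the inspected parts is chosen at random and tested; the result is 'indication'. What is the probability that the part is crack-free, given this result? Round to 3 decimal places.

Write H for 'the part has a fatigue crack'. Prior odds H:¬H = 0.05/0.95 = 0.052632. For the 'indication' outcome, the likelihood ratio is 0.715/0.176 = 4.0625.
Posterior odds = 0.052632 × 4.0625 = 0.21382, so P(H|E) = 0.21382/(1+0.21382) = 0.176. Then P(¬H|E) = 1 − 0.176 = 0.824.

P(¬H | E) ≈ 0.824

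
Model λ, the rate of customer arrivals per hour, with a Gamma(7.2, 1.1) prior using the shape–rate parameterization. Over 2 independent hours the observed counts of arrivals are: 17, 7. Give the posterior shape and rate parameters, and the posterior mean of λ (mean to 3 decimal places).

Total count ∑xᵢ = 24 over n = 2 hours.
Gamma is conjugate to the Poisson likelihood: posterior is Gamma(shape = 7.2+24 = 31.2, rate = 1.1+2 = 3.1).
E[λ | data] = 31.2/3.1 = 10.065.

Posterior: Gamma(shape=31.2, rate=3.1); mean ≈ 10.065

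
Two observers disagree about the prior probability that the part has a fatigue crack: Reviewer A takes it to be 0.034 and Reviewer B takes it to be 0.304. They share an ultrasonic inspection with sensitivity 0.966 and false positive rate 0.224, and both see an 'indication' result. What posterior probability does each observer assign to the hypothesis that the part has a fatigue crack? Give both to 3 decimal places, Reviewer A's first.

Reviewer A: 0.132; Reviewer B: 0.653

The likelihood ratio for an 'indication' result is 0.966/0.224 = 4.3125.
Reviewer A: prior odds 0.034/0.966 = 0.035197; posterior odds 0.15179; posterior probability 0.132.
Reviewer B: prior odds 0.304/0.696 = 0.43678; posterior odds 1.8836; posterior probability 0.653.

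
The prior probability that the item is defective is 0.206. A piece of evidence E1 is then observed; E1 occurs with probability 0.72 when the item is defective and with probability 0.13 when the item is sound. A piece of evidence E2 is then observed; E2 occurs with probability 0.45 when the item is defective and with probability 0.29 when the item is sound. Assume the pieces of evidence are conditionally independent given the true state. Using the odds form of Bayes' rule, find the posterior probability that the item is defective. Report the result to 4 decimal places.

Posterior probability ≈ 0.6904

Prior odds = 0.206/(1−0.206) = 0.25945.
Likelihood ratio for E1 = 0.72/0.13 = 5.5385.
Likelihood ratio for E2 = 0.45/0.29 = 1.5517.
Posterior odds = prior odds × LR₁ × LR₂ = 2.2297.
Posterior probability = odds/(1+odds) = 2.2297/3.2297 = 0.6904.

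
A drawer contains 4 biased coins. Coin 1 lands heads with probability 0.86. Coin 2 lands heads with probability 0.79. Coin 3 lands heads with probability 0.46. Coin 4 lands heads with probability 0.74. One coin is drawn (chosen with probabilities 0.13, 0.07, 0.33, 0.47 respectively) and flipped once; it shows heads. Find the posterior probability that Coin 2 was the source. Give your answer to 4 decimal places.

Posterior probability ≈ 0.0829

Tabulate prior·likelihood by source: [1] prior 0.13, lik 0.86, product 0.1118; [2] prior 0.07, lik 0.79, product 0.05530; [3] prior 0.33, lik 0.46, product 0.1518; [4] prior 0.47, lik 0.74, product 0.3478.
Normalizing constant = 0.66670; the posterior for Coin 2 is its product over the sum, 0.05530/0.66670 = 0.0829.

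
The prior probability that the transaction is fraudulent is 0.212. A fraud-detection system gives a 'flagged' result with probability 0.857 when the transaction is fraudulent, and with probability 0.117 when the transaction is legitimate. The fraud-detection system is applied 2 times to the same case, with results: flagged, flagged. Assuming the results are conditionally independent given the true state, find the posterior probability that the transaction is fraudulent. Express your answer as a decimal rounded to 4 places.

With H the event that the transaction is fraudulent, the joint likelihood of the observed sequence is P(data|H) = 0.857·0.857 = 0.73445 and P(data|¬H) = 0.117·0.117 = 0.013689.
Bayes: P(H|data) = 0.212·0.73445 / (0.212·0.73445 + 0.788·0.013689) = 0.15570/0.16649 = 0.9352.

Posterior P(H) ≈ 0.9352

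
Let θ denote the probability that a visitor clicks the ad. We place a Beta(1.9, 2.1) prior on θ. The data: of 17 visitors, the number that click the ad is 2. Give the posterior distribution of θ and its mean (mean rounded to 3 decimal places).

Posterior: Beta(3.9, 17.1); mean ≈ 0.186

The binomial likelihood is conjugate to the Beta prior: with 2 successes and 15 failures, the posterior is Beta(1.9+2, 2.1+15) = Beta(3.9, 17.1).
E[θ | data] = 3.9/(3.9+17.1) = 0.186.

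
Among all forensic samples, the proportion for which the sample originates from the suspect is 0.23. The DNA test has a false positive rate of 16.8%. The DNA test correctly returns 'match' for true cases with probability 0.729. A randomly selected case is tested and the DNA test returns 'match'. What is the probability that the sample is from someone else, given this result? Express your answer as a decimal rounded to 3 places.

Write H for 'the sample originates from the suspect'. Prior odds H:¬H = 0.23/0.77 = 0.29870. For the 'match' outcome, the likelihood ratio is 0.729/0.168 = 4.3393.
Posterior odds = 0.29870 × 4.3393 = 1.2962, so P(H|E) = 1.2962/(1+1.2962) = 0.564. Then P(¬H|E) = 1 − 0.564 = 0.436.

P(¬H | E) ≈ 0.436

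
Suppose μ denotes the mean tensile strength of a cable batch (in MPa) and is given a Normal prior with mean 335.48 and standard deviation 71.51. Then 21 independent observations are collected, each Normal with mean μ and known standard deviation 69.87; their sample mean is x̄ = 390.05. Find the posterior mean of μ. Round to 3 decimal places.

Prior precision 1/τ₀² = 1/71.51² = 0.00019555; data precision n/σ² = 21/69.87² = 0.00430168.
Posterior precision = 0.00019555 + 0.00430168 = 0.00449723.
Posterior mean = (0.00019555·335.48 + 0.00430168·390.05) / 0.00449723 = 387.677.

Posterior mean ≈ 387.677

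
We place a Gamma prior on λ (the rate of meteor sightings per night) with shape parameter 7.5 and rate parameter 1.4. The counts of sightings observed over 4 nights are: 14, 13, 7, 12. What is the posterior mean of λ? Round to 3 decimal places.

Total count ∑xᵢ = 46 over n = 4 nights.
Gamma is conjugate to the Poisson likelihood: posterior is Gamma(shape = 7.5+46 = 53.5, rate = 1.4+4 = 5.4).
E[λ | data] = 53.5/5.4 = 9.907.

Posterior mean ≈ 9.907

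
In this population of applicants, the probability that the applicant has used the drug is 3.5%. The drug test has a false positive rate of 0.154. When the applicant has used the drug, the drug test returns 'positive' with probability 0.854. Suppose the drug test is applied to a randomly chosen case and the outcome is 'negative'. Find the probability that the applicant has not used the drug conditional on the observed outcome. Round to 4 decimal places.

Write H for 'the applicant has used the drug'. Prior odds H:¬H = 0.035/0.965 = 0.036269. For the 'negative' outcome, the likelihood ratio is 0.146/0.846 = 0.17258.
Posterior odds = 0.036269 × 0.17258 = 0.0062593, so P(H|E) = 0.0062593/(1+0.0062593) = 0.0062. Then P(¬H|E) = 1 − 0.0062 = 0.9938.

P(¬H | E) ≈ 0.9938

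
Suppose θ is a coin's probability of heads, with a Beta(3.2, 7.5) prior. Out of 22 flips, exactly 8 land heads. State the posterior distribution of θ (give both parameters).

The binomial likelihood is conjugate to the Beta prior: with 8 successes and 14 failures, the posterior is Beta(3.2+8, 7.5+14) = Beta(11.2, 21.5).

Posterior: Beta(11.2, 21.5)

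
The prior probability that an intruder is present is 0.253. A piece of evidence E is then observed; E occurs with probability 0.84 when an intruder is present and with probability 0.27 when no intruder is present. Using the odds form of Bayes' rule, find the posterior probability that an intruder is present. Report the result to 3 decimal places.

Posterior probability ≈ 0.513

Prior odds = 0.253/(1−0.253) = 0.33869.
Likelihood ratio for E = 0.84/0.27 = 3.1111.
Posterior odds = prior odds × LR = 1.0537.
Posterior probability = odds/(1+odds) = 1.0537/2.0537 = 0.513.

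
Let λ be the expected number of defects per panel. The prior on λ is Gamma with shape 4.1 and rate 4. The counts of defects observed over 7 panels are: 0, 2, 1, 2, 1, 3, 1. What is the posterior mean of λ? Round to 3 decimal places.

The Poisson likelihood adds the total count to the shape and the number of exposure periods to the rate. Here ∑xᵢ = 10 and n = 7, so shape 4.1→14.1 and rate 4→11.
Posterior mean = shape/rate = 14.1/11 = 1.282.

Posterior mean ≈ 1.282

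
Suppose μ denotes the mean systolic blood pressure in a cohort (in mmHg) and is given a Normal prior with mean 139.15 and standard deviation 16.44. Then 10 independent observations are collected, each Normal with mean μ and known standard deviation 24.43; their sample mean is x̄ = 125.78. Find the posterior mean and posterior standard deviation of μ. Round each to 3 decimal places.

With known σ, the Normal prior is conjugate. Weight on the data is w = (n/σ²)/(n/σ² + 1/τ₀²) = 0.0167553/(0.0167553+0.00369995) = 0.81912.
Posterior mean = w·x̄ + (1−w)·μ₀ = 0.81912·125.78 + 0.18088·139.15 = 128.198. Posterior variance = 1/(0.0167553+0.00369995) = 48.8871, so SD = 6.992.

Posterior mean ≈ 128.198; posterior SD ≈ 6.992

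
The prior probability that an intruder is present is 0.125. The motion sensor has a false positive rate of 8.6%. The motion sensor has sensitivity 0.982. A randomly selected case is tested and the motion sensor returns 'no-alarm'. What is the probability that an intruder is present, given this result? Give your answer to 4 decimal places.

Write H for 'an intruder is present'. Prior odds H:¬H = 0.125/0.875 = 0.14286. For the 'no-alarm' outcome, the likelihood ratio is 0.018/0.914 = 0.019694.
Posterior odds = 0.14286 × 0.019694 = 0.0028134, so P(H|E) = 0.0028134/(1+0.0028134) = 0.0028.

P(H | E) ≈ 0.0028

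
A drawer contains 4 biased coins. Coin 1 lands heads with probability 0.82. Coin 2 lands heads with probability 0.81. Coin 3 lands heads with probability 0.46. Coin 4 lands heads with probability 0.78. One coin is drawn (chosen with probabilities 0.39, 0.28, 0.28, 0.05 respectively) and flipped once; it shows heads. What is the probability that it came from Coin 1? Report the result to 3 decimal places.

Posterior probability ≈ 0.448

P(heads|C1) = 0.82; P(heads|C2) = 0.81; P(heads|C3) = 0.46; P(heads|C4) = 0.78.
Prior × likelihood for each source: 0.39·0.82=0.3198, 0.28·0.81=0.2268, 0.28·0.46=0.1288, 0.05·0.78=0.03900. Summing gives P(heads) = 0.71440.
P(Coin 1 | heads) = 0.3198 / 0.71440 = 0.448.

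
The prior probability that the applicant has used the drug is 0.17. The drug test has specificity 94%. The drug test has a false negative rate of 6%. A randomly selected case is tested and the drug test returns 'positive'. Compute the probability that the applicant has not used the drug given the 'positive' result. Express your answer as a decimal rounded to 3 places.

P(¬H | E) ≈ 0.238

Let H be the event that the applicant has used the drug. P(H) = 0.17, so P(¬H) = 0.83. With E the 'positive' result, P(E|H) = 0.94 and P(E|¬H) = 0.06.
P(E) = 0.94·0.17 + 0.06·0.83 = 0.15980 + 0.049800 = 0.20960.
By Bayes' theorem, P(H|E) = 0.15980 / 0.20960 = 0.762. Hence P(¬H|E) = 1 − 0.762 = 0.238.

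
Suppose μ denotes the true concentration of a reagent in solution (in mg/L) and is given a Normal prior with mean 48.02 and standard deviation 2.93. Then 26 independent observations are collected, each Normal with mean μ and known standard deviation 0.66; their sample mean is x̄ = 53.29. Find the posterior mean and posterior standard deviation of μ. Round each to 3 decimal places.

Posterior mean ≈ 53.280; posterior SD ≈ 0.129

Prior precision 1/τ₀² = 1/2.93² = 0.116484; data precision n/σ² = 26/0.66² = 59.6878.
Posterior precision = 0.116484 + 59.6878 = 59.8043, giving posterior SD = 1/√59.8043 = 0.129.
Posterior mean = (0.116484·48.02 + 59.6878·53.29) / 59.8043 = 53.280.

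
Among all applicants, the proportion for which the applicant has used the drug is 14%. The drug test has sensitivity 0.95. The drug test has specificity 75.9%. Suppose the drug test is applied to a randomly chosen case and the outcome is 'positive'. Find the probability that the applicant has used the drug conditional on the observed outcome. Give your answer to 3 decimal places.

P(H | E) ≈ 0.391

Let H be the event that the applicant has used the drug. P(H) = 0.14, so P(¬H) = 0.86. With E the 'positive' result, P(E|H) = 0.95 and P(E|¬H) = 0.241.
P(E) = 0.95·0.14 + 0.241·0.86 = 0.13300 + 0.20726 = 0.34026.
By Bayes' theorem, P(H|E) = 0.13300 / 0.34026 = 0.391.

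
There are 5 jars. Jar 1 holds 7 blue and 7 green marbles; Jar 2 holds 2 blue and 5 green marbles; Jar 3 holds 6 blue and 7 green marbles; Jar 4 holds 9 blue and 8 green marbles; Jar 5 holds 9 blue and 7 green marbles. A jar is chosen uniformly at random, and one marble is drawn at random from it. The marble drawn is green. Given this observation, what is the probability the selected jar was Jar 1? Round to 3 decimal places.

Posterior probability ≈ 0.188

P(green|Jar 1) = 0.5; P(green|Jar 2) = 0.7143; P(green|Jar 3) = 0.5385; P(green|Jar 4) = 0.4706; P(green|Jar 5) = 0.4375.
Prior × likelihood for each source: 0.2·0.5=0.1000, 0.2·0.7143=0.1429, 0.2·0.5385=0.1077, 0.2·0.4706=0.09412, 0.2·0.4375=0.08750. Summing gives P(green) = 0.53217.
P(Jar 1 | green) = 0.1000 / 0.53217 = 0.188.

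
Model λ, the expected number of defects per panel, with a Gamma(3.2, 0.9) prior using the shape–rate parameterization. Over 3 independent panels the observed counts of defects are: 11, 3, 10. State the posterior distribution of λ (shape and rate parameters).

Total count ∑xᵢ = 24 over n = 3 panels.
Gamma is conjugate to the Poisson likelihood: posterior is Gamma(shape = 3.2+24 = 27.2, rate = 0.9+3 = 3.9).

Posterior: Gamma(shape=27.2, rate=3.9)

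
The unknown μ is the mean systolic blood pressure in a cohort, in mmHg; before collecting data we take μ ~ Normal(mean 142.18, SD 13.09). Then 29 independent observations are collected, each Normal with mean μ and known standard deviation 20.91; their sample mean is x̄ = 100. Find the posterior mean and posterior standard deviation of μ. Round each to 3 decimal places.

Posterior mean ≈ 103.411; posterior SD ≈ 3.723

Prior precision 1/τ₀² = 1/13.09² = 0.00583607; data precision n/σ² = 29/20.91² = 0.0663269.
Posterior precision = 0.00583607 + 0.0663269 = 0.0721630, giving posterior SD = 1/√0.0721630 = 3.723.
Posterior mean = (0.00583607·142.18 + 0.0663269·100) / 0.0721630 = 103.411.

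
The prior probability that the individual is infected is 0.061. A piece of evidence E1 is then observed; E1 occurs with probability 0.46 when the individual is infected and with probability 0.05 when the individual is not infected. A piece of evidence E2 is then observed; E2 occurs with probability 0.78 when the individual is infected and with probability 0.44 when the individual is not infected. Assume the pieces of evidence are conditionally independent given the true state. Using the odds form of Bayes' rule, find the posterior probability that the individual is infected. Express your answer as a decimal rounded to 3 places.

Posterior probability ≈ 0.514

Prior odds = 0.061/(1−0.061) = 0.064963. In log-odds, ln(0.064963) = -2.7339.
Add log likelihood ratios: ln(9.2000) + ln(1.7727) = 2.7917.
Posterior log-odds = 0.057781, so posterior odds = exp(0.057781) = 1.0595. Converting, P(H|E) = 1.0595/2.0595 = 0.514.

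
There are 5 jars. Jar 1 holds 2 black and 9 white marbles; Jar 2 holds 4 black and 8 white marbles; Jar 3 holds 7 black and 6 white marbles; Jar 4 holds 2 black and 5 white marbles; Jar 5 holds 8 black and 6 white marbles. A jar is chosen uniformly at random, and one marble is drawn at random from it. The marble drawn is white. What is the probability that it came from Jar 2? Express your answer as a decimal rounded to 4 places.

P(white|Jar 1) = 0.8182; P(white|Jar 2) = 0.6667; P(white|Jar 3) = 0.4615; P(white|Jar 4) = 0.7143; P(white|Jar 5) = 0.4286.
Prior × likelihood for each source: 0.2·0.8182=0.1636, 0.2·0.6667=0.1333, 0.2·0.4615=0.09231, 0.2·0.7143=0.1429, 0.2·0.4286=0.08571. Summing gives P(white) = 0.61785.
P(Jar 2 | white) = 0.1333 / 0.61785 = 0.2158.

Posterior probability ≈ 0.2158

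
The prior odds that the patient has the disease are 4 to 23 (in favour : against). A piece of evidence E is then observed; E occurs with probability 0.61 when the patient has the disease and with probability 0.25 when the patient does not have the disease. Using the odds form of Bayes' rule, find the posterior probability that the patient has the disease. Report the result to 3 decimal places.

Prior odds = 4/23 = 0.17391. In log-odds, ln(0.17391) = -1.7492.
Add log likelihood ratio: ln(2.4400) = 0.89200.
Posterior log-odds = -0.85720, so posterior odds = exp(-0.85720) = 0.42435. Converting, P(H|E) = 0.42435/1.4243 = 0.298.

Posterior probability ≈ 0.298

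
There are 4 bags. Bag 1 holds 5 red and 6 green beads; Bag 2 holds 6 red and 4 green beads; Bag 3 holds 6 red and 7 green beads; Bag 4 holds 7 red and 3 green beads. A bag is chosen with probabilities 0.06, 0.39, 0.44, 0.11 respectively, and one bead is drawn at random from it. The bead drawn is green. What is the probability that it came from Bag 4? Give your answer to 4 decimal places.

Tabulate prior·likelihood by source: [1] prior 0.06, lik 0.5455, product 0.03273; [2] prior 0.39, lik 0.4, product 0.1560; [3] prior 0.44, lik 0.5385, product 0.2369; [4] prior 0.11, lik 0.3, product 0.03300.
Normalizing constant = 0.45865; the posterior for Bag 4 is its product over the sum, 0.03300/0.45865 = 0.0720.

Posterior probability ≈ 0.0720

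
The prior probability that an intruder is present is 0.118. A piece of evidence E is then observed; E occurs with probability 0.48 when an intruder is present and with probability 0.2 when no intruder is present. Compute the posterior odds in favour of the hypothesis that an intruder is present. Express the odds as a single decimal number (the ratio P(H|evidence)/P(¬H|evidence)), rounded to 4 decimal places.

Posterior odds ≈ 0.3211

Prior odds = 0.118/(1−0.118) = 0.13379. In log-odds, ln(0.13379) = -2.0115.
Add log likelihood ratio: ln(2.4000) = 0.87547.
Posterior log-odds = -1.1360, so posterior odds = exp(-1.1360) = 0.32109.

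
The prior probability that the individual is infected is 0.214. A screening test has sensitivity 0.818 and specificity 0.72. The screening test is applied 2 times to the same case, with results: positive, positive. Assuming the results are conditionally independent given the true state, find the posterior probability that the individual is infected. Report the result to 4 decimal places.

Posterior P(H) ≈ 0.6991

With H the event that the individual is infected, the joint likelihood of the observed sequence is P(data|H) = 0.818·0.818 = 0.66912 and P(data|¬H) = 0.28·0.28 = 0.078400.
Bayes: P(H|data) = 0.214·0.66912 / (0.214·0.66912 + 0.786·0.078400) = 0.14319/0.20481 = 0.6991.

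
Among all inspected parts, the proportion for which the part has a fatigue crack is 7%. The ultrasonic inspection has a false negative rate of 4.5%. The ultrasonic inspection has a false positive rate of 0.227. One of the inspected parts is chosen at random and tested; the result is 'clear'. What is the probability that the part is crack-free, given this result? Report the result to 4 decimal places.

P(¬H | E) ≈ 0.9956

Let H be the event that the part has a fatigue crack. P(H) = 0.07, so P(¬H) = 0.93. With E the 'clear' result, P(E|H) = 0.045 and P(E|¬H) = 0.773.
P(E) = 0.045·0.07 + 0.773·0.93 = 0.0031500 + 0.71889 = 0.72204.
By Bayes' theorem, P(H|E) = 0.0031500 / 0.72204 = 0.0044. Hence P(¬H|E) = 1 − 0.0044 = 0.9956.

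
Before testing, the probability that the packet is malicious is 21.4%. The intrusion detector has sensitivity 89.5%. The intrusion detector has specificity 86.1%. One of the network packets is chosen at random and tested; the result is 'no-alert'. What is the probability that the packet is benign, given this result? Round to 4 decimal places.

P(¬H | E) ≈ 0.9679

Write H for 'the packet is malicious'. Prior odds H:¬H = 0.214/0.786 = 0.27226. For the 'no-alert' outcome, the likelihood ratio is 0.105/0.861 = 0.12195.
Posterior odds = 0.27226 × 0.12195 = 0.033203, so P(H|E) = 0.033203/(1+0.033203) = 0.0321. Then P(¬H|E) = 1 − 0.0321 = 0.9679.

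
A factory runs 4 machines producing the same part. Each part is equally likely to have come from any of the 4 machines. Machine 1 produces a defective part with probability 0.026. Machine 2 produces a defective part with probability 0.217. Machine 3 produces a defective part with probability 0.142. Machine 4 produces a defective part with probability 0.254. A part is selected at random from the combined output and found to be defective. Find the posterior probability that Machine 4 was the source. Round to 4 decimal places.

P(defective|M1) = 0.026; P(defective|M2) = 0.217; P(defective|M3) = 0.142; P(defective|M4) = 0.254.
Prior × likelihood for each source: 0.25·0.026=0.006500, 0.25·0.217=0.05425, 0.25·0.142=0.03550, 0.25·0.254=0.06350. Summing gives P(defective) = 0.15975.
P(Machine 4 | defective) = 0.06350 / 0.15975 = 0.3975.

Posterior probability ≈ 0.3975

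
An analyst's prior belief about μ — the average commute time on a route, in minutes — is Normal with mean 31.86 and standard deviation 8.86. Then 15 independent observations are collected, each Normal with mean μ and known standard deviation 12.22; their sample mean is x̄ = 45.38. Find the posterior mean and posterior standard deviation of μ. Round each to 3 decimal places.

Posterior mean ≈ 43.858; posterior SD ≈ 2.972

Prior precision 1/τ₀² = 1/8.86² = 0.0127389; data precision n/σ² = 15/12.22² = 0.100450.
Posterior precision = 0.0127389 + 0.100450 = 0.113189, giving posterior SD = 1/√0.113189 = 2.972.
Posterior mean = (0.0127389·31.86 + 0.100450·45.38) / 0.113189 = 43.858.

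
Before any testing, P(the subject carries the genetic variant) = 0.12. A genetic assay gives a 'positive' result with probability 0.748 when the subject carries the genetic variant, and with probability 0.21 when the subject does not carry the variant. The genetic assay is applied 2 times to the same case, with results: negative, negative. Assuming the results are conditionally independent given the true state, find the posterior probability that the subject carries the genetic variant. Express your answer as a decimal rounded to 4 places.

Posterior P(H) ≈ 0.0137

Let H be the event that the subject carries the genetic variant; start with P(H) = 0.12. P('positive'|H) = 0.748, P('positive'|¬H) = 0.21.
Update on result 1 ('negative'): P(H) ← 0.252·0.1200 / (0.252·0.1200 + 0.79·0.8800) = 0.030240/0.72544 = 0.0417.
Update on result 2 ('negative'): P(H) ← 0.252·0.0417 / (0.252·0.0417 + 0.79·0.9583) = 0.010505/0.76757 = 0.0137.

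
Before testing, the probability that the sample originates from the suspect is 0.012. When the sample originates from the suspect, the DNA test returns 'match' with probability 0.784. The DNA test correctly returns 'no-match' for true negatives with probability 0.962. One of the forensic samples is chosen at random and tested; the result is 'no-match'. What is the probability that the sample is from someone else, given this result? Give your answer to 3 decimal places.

Write H for 'the sample originates from the suspect'. Prior odds H:¬H = 0.012/0.988 = 0.012146. For the 'no-match' outcome, the likelihood ratio is 0.216/0.962 = 0.22453.
Posterior odds = 0.012146 × 0.22453 = 0.0027271, so P(H|E) = 0.0027271/(1+0.0027271) = 0.003. Then P(¬H|E) = 1 − 0.003 = 0.997.

P(¬H | E) ≈ 0.997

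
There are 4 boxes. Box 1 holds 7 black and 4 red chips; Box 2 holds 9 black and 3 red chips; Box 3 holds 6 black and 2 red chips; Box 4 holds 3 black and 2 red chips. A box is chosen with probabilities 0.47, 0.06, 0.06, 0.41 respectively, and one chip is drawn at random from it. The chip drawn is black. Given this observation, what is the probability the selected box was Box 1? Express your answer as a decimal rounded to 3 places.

Posterior probability ≈ 0.471

P(black|Box 1) = 0.6364; P(black|Box 2) = 0.75; P(black|Box 3) = 0.75; P(black|Box 4) = 0.6.
Prior × likelihood for each source: 0.47·0.6364=0.2991, 0.06·0.75=0.04500, 0.06·0.75=0.04500, 0.41·0.6=0.2460. Summing gives P(black) = 0.63509.
P(Box 1 | black) = 0.2991 / 0.63509 = 0.471.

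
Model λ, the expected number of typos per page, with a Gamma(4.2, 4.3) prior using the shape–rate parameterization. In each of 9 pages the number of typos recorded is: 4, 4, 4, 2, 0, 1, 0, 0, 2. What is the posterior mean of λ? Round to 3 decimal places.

The Poisson likelihood adds the total count to the shape and the number of exposure periods to the rate. Here ∑xᵢ = 17 and n = 9, so shape 4.2→21.2 and rate 4.3→13.3.
Posterior mean = shape/rate = 21.2/13.3 = 1.594.

Posterior mean ≈ 1.594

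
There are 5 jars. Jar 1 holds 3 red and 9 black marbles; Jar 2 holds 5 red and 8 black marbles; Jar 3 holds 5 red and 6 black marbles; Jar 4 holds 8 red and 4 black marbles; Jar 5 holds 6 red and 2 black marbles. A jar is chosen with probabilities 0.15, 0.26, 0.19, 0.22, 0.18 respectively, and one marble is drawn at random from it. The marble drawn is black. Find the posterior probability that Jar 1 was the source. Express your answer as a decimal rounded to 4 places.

Posterior probability ≈ 0.2275

P(black|Jar 1) = 0.75; P(black|Jar 2) = 0.6154; P(black|Jar 3) = 0.5455; P(black|Jar 4) = 0.3333; P(black|Jar 5) = 0.25.
Prior × likelihood for each source: 0.15·0.75=0.1125, 0.26·0.6154=0.1600, 0.19·0.5455=0.1036, 0.22·0.3333=0.07333, 0.18·0.25=0.04500. Summing gives P(black) = 0.49447.
P(Jar 1 | black) = 0.1125 / 0.49447 = 0.2275.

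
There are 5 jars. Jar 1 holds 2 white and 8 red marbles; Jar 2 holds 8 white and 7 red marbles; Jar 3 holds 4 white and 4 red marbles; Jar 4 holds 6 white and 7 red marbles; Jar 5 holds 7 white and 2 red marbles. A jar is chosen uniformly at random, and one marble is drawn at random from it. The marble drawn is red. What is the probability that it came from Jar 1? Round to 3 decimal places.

Tabulate prior·likelihood by source: [1] prior 0.2, lik 0.8, product 0.1600; [2] prior 0.2, lik 0.4667, product 0.09333; [3] prior 0.2, lik 0.5, product 0.1000; [4] prior 0.2, lik 0.5385, product 0.1077; [5] prior 0.2, lik 0.2222, product 0.04444.
Normalizing constant = 0.50547; the posterior for Jar 1 is its product over the sum, 0.1600/0.50547 = 0.317.

Posterior probability ≈ 0.317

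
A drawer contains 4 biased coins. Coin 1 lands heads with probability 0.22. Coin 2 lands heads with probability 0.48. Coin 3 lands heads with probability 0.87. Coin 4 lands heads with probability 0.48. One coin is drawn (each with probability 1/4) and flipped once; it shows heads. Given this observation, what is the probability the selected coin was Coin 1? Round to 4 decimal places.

Tabulate prior·likelihood by source: [1] prior 0.25, lik 0.22, product 0.05500; [2] prior 0.25, lik 0.48, product 0.1200; [3] prior 0.25, lik 0.87, product 0.2175; [4] prior 0.25, lik 0.48, product 0.1200.
Normalizing constant = 0.51250; the posterior for Coin 1 is its product over the sum, 0.05500/0.51250 = 0.1073.

Posterior probability ≈ 0.1073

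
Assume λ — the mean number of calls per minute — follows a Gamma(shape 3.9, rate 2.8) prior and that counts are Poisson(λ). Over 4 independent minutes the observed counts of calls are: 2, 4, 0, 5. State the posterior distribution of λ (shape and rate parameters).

The Poisson likelihood adds the total count to the shape and the number of exposure periods to the rate. Here ∑xᵢ = 11 and n = 4, so shape 3.9→14.9 and rate 2.8→6.8.

Posterior: Gamma(shape=14.9, rate=6.8)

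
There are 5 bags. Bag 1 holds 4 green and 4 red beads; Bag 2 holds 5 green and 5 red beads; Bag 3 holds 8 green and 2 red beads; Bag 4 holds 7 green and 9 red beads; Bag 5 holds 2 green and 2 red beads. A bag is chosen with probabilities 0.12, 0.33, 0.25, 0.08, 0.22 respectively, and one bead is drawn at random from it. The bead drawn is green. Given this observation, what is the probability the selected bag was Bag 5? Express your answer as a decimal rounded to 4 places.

Posterior probability ≈ 0.1930

P(green|Bag 1) = 0.5; P(green|Bag 2) = 0.5; P(green|Bag 3) = 0.8; P(green|Bag 4) = 0.4375; P(green|Bag 5) = 0.5.
Prior × likelihood for each source: 0.12·0.5=0.06000, 0.33·0.5=0.1650, 0.25·0.8=0.2000, 0.08·0.4375=0.03500, 0.22·0.5=0.1100. Summing gives P(green) = 0.57000.
P(Bag 5 | green) = 0.1100 / 0.57000 = 0.1930.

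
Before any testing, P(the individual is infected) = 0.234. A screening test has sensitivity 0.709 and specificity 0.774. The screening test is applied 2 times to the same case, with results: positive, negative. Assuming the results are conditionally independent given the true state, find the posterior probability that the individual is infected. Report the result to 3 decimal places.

Posterior P(H) ≈ 0.265

Let H be the event that the individual is infected; start with P(H) = 0.234. P('positive'|H) = 0.709, P('positive'|¬H) = 0.226.
Update on result 1 ('positive'): P(H) ← 0.709·0.2340 / (0.709·0.2340 + 0.226·0.7660) = 0.16591/0.33902 = 0.4894.
Update on result 2 ('negative'): P(H) ← 0.291·0.4894 / (0.291·0.4894 + 0.774·0.5106) = 0.14241/0.53764 = 0.2649.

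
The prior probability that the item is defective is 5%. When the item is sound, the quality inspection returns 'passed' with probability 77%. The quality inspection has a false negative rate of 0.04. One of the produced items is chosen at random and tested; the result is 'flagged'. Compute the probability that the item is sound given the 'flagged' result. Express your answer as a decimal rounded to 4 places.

P(¬H | E) ≈ 0.8199

Write H for 'the item is defective'. Prior odds H:¬H = 0.05/0.95 = 0.052632. For the 'flagged' outcome, the likelihood ratio is 0.96/0.23 = 4.1739.
Posterior odds = 0.052632 × 4.1739 = 0.21968, so P(H|E) = 0.21968/(1+0.21968) = 0.1801. Then P(¬H|E) = 1 − 0.1801 = 0.8199.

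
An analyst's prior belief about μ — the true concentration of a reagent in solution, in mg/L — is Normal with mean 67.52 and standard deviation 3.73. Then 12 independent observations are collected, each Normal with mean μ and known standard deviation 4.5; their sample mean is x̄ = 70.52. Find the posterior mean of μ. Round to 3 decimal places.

Prior precision 1/τ₀² = 1/3.73² = 0.0718757; data precision n/σ² = 12/4.5² = 0.592593.
Posterior precision = 0.0718757 + 0.592593 = 0.664468.
Posterior mean = (0.0718757·67.52 + 0.592593·70.52) / 0.664468 = 70.195.

Posterior mean ≈ 70.195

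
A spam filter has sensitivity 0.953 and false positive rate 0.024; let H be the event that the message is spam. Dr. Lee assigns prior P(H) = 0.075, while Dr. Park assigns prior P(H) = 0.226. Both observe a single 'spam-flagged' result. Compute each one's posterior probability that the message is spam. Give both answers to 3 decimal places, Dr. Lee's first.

Dr. Lee: 0.763; Dr. Park: 0.921

The likelihood ratio for a 'spam-flagged' result is 0.953/0.024 = 39.708.
Dr. Lee: prior odds 0.075/0.925 = 0.081081; posterior odds 3.2196; posterior probability 0.763.
Dr. Park: prior odds 0.226/0.774 = 0.29199; posterior odds 11.594; posterior probability 0.921.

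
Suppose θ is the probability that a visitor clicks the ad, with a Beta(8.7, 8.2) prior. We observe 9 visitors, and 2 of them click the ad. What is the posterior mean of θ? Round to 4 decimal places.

Posterior mean ≈ 0.4131

The binomial likelihood is conjugate to the Beta prior: with 2 successes and 7 failures, the posterior is Beta(8.7+2, 8.2+7) = Beta(10.7, 15.2).
E[θ | data] = 10.7/(10.7+15.2) = 0.4131.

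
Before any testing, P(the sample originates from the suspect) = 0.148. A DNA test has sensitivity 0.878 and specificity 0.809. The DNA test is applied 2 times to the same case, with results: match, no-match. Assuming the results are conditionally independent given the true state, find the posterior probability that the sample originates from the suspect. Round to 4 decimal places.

Posterior P(H) ≈ 0.1075

With H the event that the sample originates from the suspect, the joint likelihood of the observed sequence is P(data|H) = 0.878·0.122 = 0.10712 and P(data|¬H) = 0.191·0.809 = 0.15452.
Bayes: P(H|data) = 0.148·0.10712 / (0.148·0.10712 + 0.852·0.15452) = 0.015853/0.14750 = 0.1075.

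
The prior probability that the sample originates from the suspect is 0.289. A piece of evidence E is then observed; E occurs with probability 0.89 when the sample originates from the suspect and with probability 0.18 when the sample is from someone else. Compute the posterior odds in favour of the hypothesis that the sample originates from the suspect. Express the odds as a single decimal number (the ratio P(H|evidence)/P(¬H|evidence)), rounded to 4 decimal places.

Posterior odds ≈ 2.0098

Prior odds = 0.289/(1−0.289) = 0.40647.
Likelihood ratio for E = 0.89/0.18 = 4.9444.
Posterior odds = prior odds × LR = 2.0098.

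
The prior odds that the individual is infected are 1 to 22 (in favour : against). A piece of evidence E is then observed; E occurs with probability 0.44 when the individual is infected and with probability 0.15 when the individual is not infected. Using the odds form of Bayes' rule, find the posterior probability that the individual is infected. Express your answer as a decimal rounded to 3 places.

Posterior probability ≈ 0.118

Prior odds = 1/22 = 0.045455.
Likelihood ratio for E = 0.44/0.15 = 2.9333.
Posterior odds = prior odds × LR = 0.13333.
Posterior probability = odds/(1+odds) = 0.13333/1.1333 = 0.118.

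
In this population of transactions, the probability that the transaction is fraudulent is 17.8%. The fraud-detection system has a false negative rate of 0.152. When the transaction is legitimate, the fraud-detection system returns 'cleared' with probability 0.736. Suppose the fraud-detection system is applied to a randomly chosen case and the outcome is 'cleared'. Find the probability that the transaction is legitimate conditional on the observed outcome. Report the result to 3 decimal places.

P(¬H | E) ≈ 0.957

Let H be the event that the transaction is fraudulent. P(H) = 0.178, so P(¬H) = 0.822. With E the 'cleared' result, P(E|H) = 0.152 and P(E|¬H) = 0.736.
P(E) = 0.152·0.178 + 0.736·0.822 = 0.027056 + 0.60499 = 0.63205.
By Bayes' theorem, P(H|E) = 0.027056 / 0.63205 = 0.043. Hence P(¬H|E) = 1 − 0.043 = 0.957.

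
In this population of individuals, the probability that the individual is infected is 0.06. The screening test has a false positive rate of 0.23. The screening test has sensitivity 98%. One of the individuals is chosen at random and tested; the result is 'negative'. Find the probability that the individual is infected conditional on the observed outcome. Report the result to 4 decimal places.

Let H be the event that the individual is infected. P(H) = 0.06, so P(¬H) = 0.94. With E the 'negative' result, P(E|H) = 0.02 and P(E|¬H) = 0.77.
P(E) = 0.02·0.06 + 0.77·0.94 = 0.0012000 + 0.72380 = 0.72500.
By Bayes' theorem, P(H|E) = 0.0012000 / 0.72500 = 0.0017.

P(H | E) ≈ 0.0017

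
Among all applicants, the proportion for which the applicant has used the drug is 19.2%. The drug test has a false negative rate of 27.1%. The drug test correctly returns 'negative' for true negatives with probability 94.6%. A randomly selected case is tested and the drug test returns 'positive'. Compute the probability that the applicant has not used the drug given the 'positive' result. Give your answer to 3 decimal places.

P(¬H | E) ≈ 0.238

Write H for 'the applicant has used the drug'. Prior odds H:¬H = 0.192/0.808 = 0.23762. For the 'positive' outcome, the likelihood ratio is 0.729/0.054 = 13.500.
Posterior odds = 0.23762 × 13.500 = 3.2079, so P(H|E) = 3.2079/(1+3.2079) = 0.762. Then P(¬H|E) = 1 − 0.762 = 0.238.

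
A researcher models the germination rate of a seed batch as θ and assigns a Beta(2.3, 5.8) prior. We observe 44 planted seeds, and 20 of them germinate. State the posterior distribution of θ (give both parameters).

Observing 20 successes and 24 failures updates Beta(2.3, 5.8) by adding the success and failure counts to the two shape parameters: α = 2.3+20 = 22.3, β = 5.8+24 = 29.8.

Posterior: Beta(22.3, 29.8)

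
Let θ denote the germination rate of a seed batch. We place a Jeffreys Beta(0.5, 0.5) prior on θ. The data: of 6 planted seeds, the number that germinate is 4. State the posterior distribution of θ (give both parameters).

Posterior: Beta(4.5, 2.5)

The binomial likelihood is conjugate to the Beta prior: with 4 successes and 2 failures, the posterior is Beta(0.5+4, 0.5+2) = Beta(4.5, 2.5).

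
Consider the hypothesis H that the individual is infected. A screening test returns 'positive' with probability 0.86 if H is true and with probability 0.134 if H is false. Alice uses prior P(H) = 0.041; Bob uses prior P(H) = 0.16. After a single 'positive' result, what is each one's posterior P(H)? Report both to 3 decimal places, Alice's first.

Alice: 0.215; Bob: 0.550

P('+'|H) = 0.86, P('+'|¬H) = 0.134.
Alice: numerator 0.86·0.041 = 0.035260; evidence = 0.035260+0.134·0.959 = 0.16377; posterior = 0.215.
Bob: numerator 0.86·0.16 = 0.13760; evidence = 0.13760+0.134·0.84 = 0.25016; posterior = 0.550.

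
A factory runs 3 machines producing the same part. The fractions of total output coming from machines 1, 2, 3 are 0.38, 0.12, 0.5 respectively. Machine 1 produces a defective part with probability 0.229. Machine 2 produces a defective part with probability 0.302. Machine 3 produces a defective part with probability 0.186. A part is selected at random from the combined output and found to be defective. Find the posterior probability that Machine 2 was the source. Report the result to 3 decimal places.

P(defective|M1) = 0.229; P(defective|M2) = 0.302; P(defective|M3) = 0.186.
Prior × likelihood for each source: 0.38·0.229=0.08702, 0.12·0.302=0.03624, 0.5·0.186=0.09300. Summing gives P(defective) = 0.21626.
P(Machine 2 | defective) = 0.03624 / 0.21626 = 0.168.

Posterior probability ≈ 0.168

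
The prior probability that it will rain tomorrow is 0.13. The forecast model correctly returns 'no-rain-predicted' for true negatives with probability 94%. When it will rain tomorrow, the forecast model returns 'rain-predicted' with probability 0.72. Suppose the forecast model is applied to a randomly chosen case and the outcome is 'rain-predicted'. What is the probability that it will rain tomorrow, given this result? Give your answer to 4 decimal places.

Let H be the event that it will rain tomorrow. P(H) = 0.13, so P(¬H) = 0.87. With E the 'rain-predicted' result, P(E|H) = 0.72 and P(E|¬H) = 0.06.
P(E) = 0.72·0.13 + 0.06·0.87 = 0.093600 + 0.052200 = 0.14580.
By Bayes' theorem, P(H|E) = 0.093600 / 0.14580 = 0.6420.

P(H | E) ≈ 0.6420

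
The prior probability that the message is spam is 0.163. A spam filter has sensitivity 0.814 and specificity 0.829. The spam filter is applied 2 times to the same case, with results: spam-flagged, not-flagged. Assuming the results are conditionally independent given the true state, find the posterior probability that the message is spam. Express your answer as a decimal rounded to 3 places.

With H the event that the message is spam, the joint likelihood of the observed sequence is P(data|H) = 0.814·0.186 = 0.15140 and P(data|¬H) = 0.171·0.829 = 0.14176.
Bayes: P(H|data) = 0.163·0.15140 / (0.163·0.15140 + 0.837·0.14176) = 0.024679/0.14333 = 0.1722.

Posterior P(H) ≈ 0.172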